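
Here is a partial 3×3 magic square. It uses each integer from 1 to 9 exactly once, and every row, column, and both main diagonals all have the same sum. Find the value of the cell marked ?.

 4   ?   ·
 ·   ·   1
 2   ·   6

3

The entries are 1 through 9, which sum to 45, so each line sums to 45/3 = 15.
From row 3, 15 − (2 + 6) gives (3,2) = 7.
The remaining cell in column 1 is (2,1) = 15 − 6 = 9.
From column 3, 15 − (1 + 6) gives (1,3) = 8.
The remaining cell in main diagonal is (2,2) = 15 − 10 = 5.
Row 1 must total 15; the given cells sum to 12, so (1,2) = 3.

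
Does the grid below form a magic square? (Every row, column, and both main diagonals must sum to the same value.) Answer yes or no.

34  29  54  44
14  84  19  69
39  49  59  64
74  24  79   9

Row 1: 34 + 29 + 54 + 44 = 161.
Row 2: 14 + 84 + 19 + 69 = 186.
Row 3: 39 + 49 + 59 + 64 = 211.
Row 4: 74 + 24 + 79 + 9 = 186.
Column 1: 34 + 14 + 39 + 74 = 161.
Column 2: 29 + 84 + 49 + 24 = 186.
Column 3: 54 + 19 + 59 + 79 = 211.
Column 4: 44 + 69 + 64 + 9 = 186.
Main diagonal: 34 + 84 + 59 + 9 = 186.
Anti-diagonal: 44 + 19 + 49 + 74 = 186.

No — column 1 sums to 161 but row 2 sums to 186.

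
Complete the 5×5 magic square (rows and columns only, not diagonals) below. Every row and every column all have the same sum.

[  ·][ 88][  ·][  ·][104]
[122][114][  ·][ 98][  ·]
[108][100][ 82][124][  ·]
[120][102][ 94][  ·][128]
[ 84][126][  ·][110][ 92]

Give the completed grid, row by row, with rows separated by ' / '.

Column 2 is already complete: 88 + 114 + 100 + 102 + 126 = 530, so that is the magic constant.
Row 3 must total 530; the given cells sum to 414, so (3,5) = 116.
Row 4 must total 530; the given cells sum to 444, so (4,4) = 86.
Row 5 needs 530; the known cells sum to 412, so (5,3) = 118.
The remaining cell in column 1 is (1,1) = 530 − 434 = 96.
Using column 4: 98 + 124 + 86 + 110 + ? → (1,4) = 530 − 418 = 112.
Column 5: 104 + 116 + 128 + 92 + ? = 530, so (2,5) = 90.
The remaining cell in row 1 is (1,3) = 530 − 400 = 130.
From row 2, 530 − (122 + 114 + 98 + 90) gives (2,3) = 106.

96 88 130 112 104 / 122 114 106 98 90 / 108 100 82 124 116 / 120 102 94 86 128 / 84 126 118 110 92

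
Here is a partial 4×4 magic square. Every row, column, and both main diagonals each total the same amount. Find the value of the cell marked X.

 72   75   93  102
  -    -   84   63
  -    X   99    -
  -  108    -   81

69

Row 1 is complete and sums to 342; that is the magic constant.
Using column 3: 93 + 84 + 99 + ? → (4,3) = 342 − 276 = 66.
Column 4 must total 342; the given cells sum to 246, so (3,4) = 96.
Using main diagonal: 72 + 99 + 81 + ? → (2,2) = 342 − 252 = 90.
Using row 2: 90 + 84 + 63 + ? → (2,1) = 342 − 237 = 105.
From row 4, 342 − (108 + 66 + 81) gives (4,1) = 87.
From column 1, 342 − (72 + 105 + 87) gives (3,1) = 78.
The remaining cell in column 2 is (3,2) = 342 − 273 = 69.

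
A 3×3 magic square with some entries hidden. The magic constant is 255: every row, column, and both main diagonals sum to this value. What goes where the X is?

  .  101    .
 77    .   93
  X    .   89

Row 2 must total 255; the given cells sum to 170, so (2,2) = 85.
Using column 2: 101 + 85 + ? → (3,2) = 255 − 186 = 69.
Column 3 must total 255; the given cells sum to 182, so (1,3) = 73.
Main diagonal: 85 + 89 + ? = 255, so (1,1) = 81.
Using anti-diagonal: 73 + 85 + ? → (3,1) = 255 − 158 = 97.

97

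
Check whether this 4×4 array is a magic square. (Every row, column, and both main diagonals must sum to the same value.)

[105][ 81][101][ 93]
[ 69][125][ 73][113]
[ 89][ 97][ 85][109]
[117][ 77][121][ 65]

Row 1: 105 + 81 + 101 + 93 = 380.
Row 2: 69 + 125 + 73 + 113 = 380.
Row 3: 89 + 97 + 85 + 109 = 380.
Row 4: 117 + 77 + 121 + 65 = 380.
Column 1: 105 + 69 + 89 + 117 = 380.
Column 2: 81 + 125 + 97 + 77 = 380.
Column 3: 101 + 73 + 85 + 121 = 380.
Column 4: 93 + 113 + 109 + 65 = 380.
Main diagonal: 105 + 125 + 85 + 65 = 380.
Anti-diagonal: 93 + 73 + 97 + 117 = 380.
All lines sum to 380.

Yes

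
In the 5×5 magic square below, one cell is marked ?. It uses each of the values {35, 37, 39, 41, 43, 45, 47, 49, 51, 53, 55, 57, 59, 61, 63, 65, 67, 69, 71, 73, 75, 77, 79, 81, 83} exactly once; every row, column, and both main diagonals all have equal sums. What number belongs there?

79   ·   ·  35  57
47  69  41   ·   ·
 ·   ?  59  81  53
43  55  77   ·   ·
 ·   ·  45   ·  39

The 25 entries sum to 1475, so each line sums to 1475/5 = 295.
Column 3 needs 295; the known cells sum to 222, so (1,3) = 73.
From main diagonal, 295 − (79 + 69 + 59 + 39) gives (4,4) = 49.
Row 1: 79 + 73 + 35 + 57 + ? = 295, so (1,2) = 51.
The remaining cell in row 4 is (4,5) = 295 − 224 = 71.
Column 5: 57 + 53 + 71 + 39 + ? = 295, so (2,5) = 75.
Row 2: 47 + 69 + 41 + 75 + ? = 295, so (2,4) = 63.
The remaining cell in column 4 is (5,4) = 295 − 228 = 67.
Anti-diagonal: 57 + 63 + 59 + 55 + ? = 295, so (5,1) = 61.
Row 5 needs 295; the known cells sum to 212, so (5,2) = 83.
Column 1 needs 295; the known cells sum to 230, so (3,1) = 65.
Using column 2: 51 + 69 + 55 + 83 + ? → (3,2) = 295 − 258 = 37.

37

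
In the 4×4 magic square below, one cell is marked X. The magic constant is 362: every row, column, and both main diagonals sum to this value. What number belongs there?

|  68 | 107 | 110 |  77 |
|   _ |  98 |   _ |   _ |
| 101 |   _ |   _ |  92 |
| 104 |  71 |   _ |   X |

Column 1 needs 362; the known cells sum to 273, so (2,1) = 89.
Column 2: 107 + 98 + 71 + ? = 362, so (3,2) = 86.
Anti-diagonal: 77 + 86 + 104 + ? = 362, so (2,3) = 95.
Row 2 must total 362; the given cells sum to 282, so (2,4) = 80.
Row 3 must total 362; the given cells sum to 279, so (3,3) = 83.
Column 3 needs 362; the known cells sum to 288, so (4,3) = 74.
Column 4 must total 362; the given cells sum to 249, so (4,4) = 113.

113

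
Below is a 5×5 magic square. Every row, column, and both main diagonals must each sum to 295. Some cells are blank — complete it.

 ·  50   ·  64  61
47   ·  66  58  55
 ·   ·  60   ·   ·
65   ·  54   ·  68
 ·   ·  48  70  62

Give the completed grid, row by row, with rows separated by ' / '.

53 50 67 64 61 / 47 69 66 58 55 / 71 63 60 52 49 / 65 57 54 51 68 / 59 56 48 70 62

From row 2, 295 − (47 + 66 + 58 + 55) gives (2,2) = 69.
From column 3, 295 − (66 + 60 + 54 + 48) gives (1,3) = 67.
The remaining cell in column 5 is (3,5) = 295 − 246 = 49.
Using row 1: 50 + 67 + 64 + 61 + ? → (1,1) = 295 − 242 = 53.
Using main diagonal: 53 + 69 + 60 + 62 + ? → (4,4) = 295 − 244 = 51.
From row 4, 295 − (65 + 54 + 51 + 68) gives (4,2) = 57.
From column 4, 295 − (64 + 58 + 51 + 70) gives (3,4) = 52.
Anti-diagonal needs 295; the known cells sum to 236, so (5,1) = 59.
Row 5 must total 295; the given cells sum to 239, so (5,2) = 56.
Column 1: 53 + 47 + 65 + 59 + ? = 295, so (3,1) = 71.
From column 2, 295 − (50 + 69 + 57 + 56) gives (3,2) = 63.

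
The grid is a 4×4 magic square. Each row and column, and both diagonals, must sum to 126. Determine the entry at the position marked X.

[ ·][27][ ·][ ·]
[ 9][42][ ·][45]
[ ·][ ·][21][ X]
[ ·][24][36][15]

54

Row 2 needs 126; the known cells sum to 96, so (2,3) = 30.
Row 4 must total 126; the given cells sum to 75, so (4,1) = 51.
Column 2: 27 + 42 + 24 + ? = 126, so (3,2) = 33.
Column 3 needs 126; the known cells sum to 87, so (1,3) = 39.
From main diagonal, 126 − (42 + 21 + 15) gives (1,1) = 48.
Using anti-diagonal: 30 + 33 + 51 + ? → (1,4) = 126 − 114 = 12.
Column 1: 48 + 9 + 51 + ? = 126, so (3,1) = 18.
From column 4, 126 − (12 + 45 + 15) gives (3,4) = 54.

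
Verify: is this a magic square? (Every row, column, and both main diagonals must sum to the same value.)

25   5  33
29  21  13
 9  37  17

Row 1: 25 + 5 + 33 = 63.
Row 2: 29 + 21 + 13 = 63.
Row 3: 9 + 37 + 17 = 63.
Column 1: 25 + 29 + 9 = 63.
Column 2: 5 + 21 + 37 = 63.
Column 3: 33 + 13 + 17 = 63.
Main diagonal: 25 + 21 + 17 = 63.
Anti-diagonal: 33 + 21 + 9 = 63.
All lines sum to 63.

Yes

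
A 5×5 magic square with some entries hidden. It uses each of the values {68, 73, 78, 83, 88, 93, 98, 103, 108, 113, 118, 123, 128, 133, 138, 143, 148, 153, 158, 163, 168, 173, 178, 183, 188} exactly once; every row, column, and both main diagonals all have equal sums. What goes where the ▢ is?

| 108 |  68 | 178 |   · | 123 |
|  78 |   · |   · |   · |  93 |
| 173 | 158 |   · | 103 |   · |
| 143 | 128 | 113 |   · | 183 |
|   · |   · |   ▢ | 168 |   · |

83

The 25 entries sum to 3200, so each line sums to 3200/5 = 640.
The remaining cell in row 1 is (1,4) = 640 − 477 = 163.
Row 4: 143 + 128 + 113 + 183 + ? = 640, so (4,4) = 73.
The remaining cell in column 1 is (5,1) = 640 − 502 = 138.
Column 4: 163 + 103 + 73 + 168 + ? = 640, so (2,4) = 133.
Using anti-diagonal: 123 + 133 + 128 + 138 + ? → (3,3) = 640 − 522 = 118.
Row 3 needs 640; the known cells sum to 552, so (3,5) = 88.
The remaining cell in column 5 is (5,5) = 640 − 487 = 153.
Main diagonal needs 640; the known cells sum to 452, so (2,2) = 188.
Row 2 needs 640; the known cells sum to 492, so (2,3) = 148.
From column 2, 640 − (68 + 188 + 158 + 128) gives (5,2) = 98.
Using column 3: 178 + 148 + 118 + 113 + ? → (5,3) = 640 − 557 = 83.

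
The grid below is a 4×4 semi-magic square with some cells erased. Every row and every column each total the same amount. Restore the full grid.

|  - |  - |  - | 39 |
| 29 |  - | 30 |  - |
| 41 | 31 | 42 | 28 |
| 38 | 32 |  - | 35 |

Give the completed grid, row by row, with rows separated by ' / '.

34 36 33 39 / 29 43 30 40 / 41 31 42 28 / 38 32 37 35

Row 3 is already complete: 41 + 31 + 42 + 28 = 142, so that is the magic constant.
Row 4 must total 142; the given cells sum to 105, so (4,3) = 37.
The remaining cell in column 1 is (1,1) = 142 − 108 = 34.
Column 3 must total 142; the given cells sum to 109, so (1,3) = 33.
The remaining cell in column 4 is (2,4) = 142 − 102 = 40.
Row 1: 34 + 33 + 39 + ? = 142, so (1,2) = 36.
Row 2 must total 142; the given cells sum to 99, so (2,2) = 43.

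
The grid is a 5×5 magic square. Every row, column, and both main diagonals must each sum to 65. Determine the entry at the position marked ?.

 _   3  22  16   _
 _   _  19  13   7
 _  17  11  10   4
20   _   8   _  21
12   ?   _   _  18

Row 3 needs 65; the known cells sum to 42, so (3,1) = 23.
Column 3: 22 + 19 + 11 + 8 + ? = 65, so (5,3) = 5.
Using column 5: 7 + 4 + 21 + 18 + ? → (1,5) = 65 − 50 = 15.
From anti-diagonal, 65 − (15 + 13 + 11 + 12) gives (4,2) = 14.
Using row 1: 3 + 22 + 16 + 15 + ? → (1,1) = 65 − 56 = 9.
Row 4: 20 + 14 + 8 + 21 + ? = 65, so (4,4) = 2.
Using column 1: 9 + 23 + 20 + 12 + ? → (2,1) = 65 − 64 = 1.
Column 4 must total 65; the given cells sum to 41, so (5,4) = 24.
Main diagonal must total 65; the given cells sum to 40, so (2,2) = 25.
Row 5: 12 + 5 + 24 + 18 + ? = 65, so (5,2) = 6.

6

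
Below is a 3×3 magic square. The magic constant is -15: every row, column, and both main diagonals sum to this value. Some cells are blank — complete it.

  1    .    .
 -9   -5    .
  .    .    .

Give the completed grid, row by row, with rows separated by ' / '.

1 -13 -3 / -9 -5 -1 / -7 3 -11

Row 2: -9 + (-5) + ? = -15, so (2,3) = -1.
The remaining cell in column 1 is (3,1) = -15 − (-8) = -7.
Main diagonal must total -15; the given cells sum to -4, so (3,3) = -11.
Anti-diagonal needs -15; the known cells sum to -12, so (1,3) = -3.
Using row 1: 1 + (-3) + ? → (1,2) = -15 − (-2) = -13.
The remaining cell in row 3 is (3,2) = -15 − (-18) = 3.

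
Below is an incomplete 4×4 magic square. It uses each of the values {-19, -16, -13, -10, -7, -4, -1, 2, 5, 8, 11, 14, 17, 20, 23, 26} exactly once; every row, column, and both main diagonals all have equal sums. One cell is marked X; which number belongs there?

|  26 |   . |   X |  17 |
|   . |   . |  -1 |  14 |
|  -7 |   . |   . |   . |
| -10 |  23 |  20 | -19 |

-16

The 16 entries sum to 56, so each line sums to 56/4 = 14.
Using column 1: 26 + (-7) + (-10) + ? → (2,1) = 14 − 9 = 5.
From column 4, 14 − (17 + 14 + (-19)) gives (3,4) = 2.
Anti-diagonal: 17 + (-1) + (-10) + ? = 14, so (3,2) = 8.
Row 2 must total 14; the given cells sum to 18, so (2,2) = -4.
Row 3 needs 14; the known cells sum to 3, so (3,3) = 11.
Column 2: -4 + 8 + 23 + ? = 14, so (1,2) = -13.
Column 3: -1 + 11 + 20 + ? = 14, so (1,3) = -16.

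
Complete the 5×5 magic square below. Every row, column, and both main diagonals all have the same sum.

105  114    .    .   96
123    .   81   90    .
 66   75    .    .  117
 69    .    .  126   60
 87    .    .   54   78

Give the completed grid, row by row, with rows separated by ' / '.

Column 1 is already complete: 105 + 123 + 66 + 69 + 87 = 450, so that is the magic constant.
Column 5 must total 450; the given cells sum to 351, so (2,5) = 99.
Row 2: 123 + 81 + 90 + 99 + ? = 450, so (2,2) = 57.
The remaining cell in main diagonal is (3,3) = 450 − 366 = 84.
Using anti-diagonal: 96 + 90 + 84 + 87 + ? → (4,2) = 450 − 357 = 93.
Row 3: 66 + 75 + 84 + 117 + ? = 450, so (3,4) = 108.
The remaining cell in row 4 is (4,3) = 450 − 348 = 102.
From column 2, 450 − (114 + 57 + 75 + 93) gives (5,2) = 111.
Column 4: 90 + 108 + 126 + 54 + ? = 450, so (1,4) = 72.
Row 1: 105 + 114 + 72 + 96 + ? = 450, so (1,3) = 63.
The remaining cell in row 5 is (5,3) = 450 − 330 = 120.

105 114 63 72 96 / 123 57 81 90 99 / 66 75 84 108 117 / 69 93 102 126 60 / 87 111 120 54 78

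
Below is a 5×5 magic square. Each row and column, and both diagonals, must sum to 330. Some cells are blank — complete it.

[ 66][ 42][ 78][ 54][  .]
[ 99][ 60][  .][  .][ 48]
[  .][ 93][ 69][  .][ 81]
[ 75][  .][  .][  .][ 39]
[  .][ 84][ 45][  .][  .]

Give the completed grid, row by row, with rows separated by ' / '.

66 42 78 54 90 / 99 60 36 87 48 / 57 93 69 30 81 / 75 51 102 63 39 / 33 84 45 96 72

The remaining cell in row 1 is (1,5) = 330 − 240 = 90.
Column 2 needs 330; the known cells sum to 279, so (4,2) = 51.
Using column 5: 90 + 48 + 81 + 39 + ? → (5,5) = 330 − 258 = 72.
Main diagonal needs 330; the known cells sum to 267, so (4,4) = 63.
Row 4 needs 330; the known cells sum to 228, so (4,3) = 102.
The remaining cell in column 3 is (2,3) = 330 − 294 = 36.
Row 2: 99 + 60 + 36 + 48 + ? = 330, so (2,4) = 87.
Anti-diagonal: 90 + 87 + 69 + 51 + ? = 330, so (5,1) = 33.
From row 5, 330 − (33 + 84 + 45 + 72) gives (5,4) = 96.
Column 1 needs 330; the known cells sum to 273, so (3,1) = 57.
Column 4: 54 + 87 + 63 + 96 + ? = 330, so (3,4) = 30.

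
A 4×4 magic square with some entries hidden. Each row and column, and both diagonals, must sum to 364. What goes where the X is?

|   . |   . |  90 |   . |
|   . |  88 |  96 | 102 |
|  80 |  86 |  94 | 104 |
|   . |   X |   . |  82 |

92

Row 2: 88 + 96 + 102 + ? = 364, so (2,1) = 78.
Using column 3: 90 + 96 + 94 + ? → (4,3) = 364 − 280 = 84.
Using column 4: 102 + 104 + 82 + ? → (1,4) = 364 − 288 = 76.
Main diagonal needs 364; the known cells sum to 264, so (1,1) = 100.
Anti-diagonal needs 364; the known cells sum to 258, so (4,1) = 106.
Row 1 needs 364; the known cells sum to 266, so (1,2) = 98.
Row 4 must total 364; the given cells sum to 272, so (4,2) = 92.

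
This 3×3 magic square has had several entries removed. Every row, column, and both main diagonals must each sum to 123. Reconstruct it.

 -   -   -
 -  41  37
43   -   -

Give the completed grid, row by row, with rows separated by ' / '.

35 49 39 / 45 41 37 / 43 33 47

Using row 2: 41 + 37 + ? → (2,1) = 123 − 78 = 45.
Using column 1: 45 + 43 + ? → (1,1) = 123 − 88 = 35.
Main diagonal: 35 + 41 + ? = 123, so (3,3) = 47.
The remaining cell in anti-diagonal is (1,3) = 123 − 84 = 39.
Row 1 must total 123; the given cells sum to 74, so (1,2) = 49.
The remaining cell in row 3 is (3,2) = 123 − 90 = 33.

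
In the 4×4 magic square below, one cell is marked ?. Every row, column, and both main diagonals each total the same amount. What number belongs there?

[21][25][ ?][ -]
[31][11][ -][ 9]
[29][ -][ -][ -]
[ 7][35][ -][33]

Column 1 is complete and sums to 88; that is the magic constant.
Using row 2: 31 + 11 + 9 + ? → (2,3) = 88 − 51 = 37.
Row 4 needs 88; the known cells sum to 75, so (4,3) = 13.
The remaining cell in column 2 is (3,2) = 88 − 71 = 17.
Main diagonal needs 88; the known cells sum to 65, so (3,3) = 23.
Anti-diagonal needs 88; the known cells sum to 61, so (1,4) = 27.
Row 1: 21 + 25 + 27 + ? = 88, so (1,3) = 15.

15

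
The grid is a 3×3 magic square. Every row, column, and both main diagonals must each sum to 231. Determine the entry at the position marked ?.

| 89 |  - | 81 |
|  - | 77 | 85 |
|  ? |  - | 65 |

73

The remaining cell in row 1 is (1,2) = 231 − 170 = 61.
Using row 2: 77 + 85 + ? → (2,1) = 231 − 162 = 69.
Column 1: 89 + 69 + ? = 231, so (3,1) = 73.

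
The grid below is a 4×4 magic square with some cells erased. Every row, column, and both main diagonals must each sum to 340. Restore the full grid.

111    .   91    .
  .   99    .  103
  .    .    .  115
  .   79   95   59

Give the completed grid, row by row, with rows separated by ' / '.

111 75 91 63 / 55 99 83 103 / 67 87 71 115 / 107 79 95 59

Using row 4: 79 + 95 + 59 + ? → (4,1) = 340 − 233 = 107.
The remaining cell in column 4 is (1,4) = 340 − 277 = 63.
Main diagonal: 111 + 99 + 59 + ? = 340, so (3,3) = 71.
Using row 1: 111 + 91 + 63 + ? → (1,2) = 340 − 265 = 75.
The remaining cell in column 2 is (3,2) = 340 − 253 = 87.
From column 3, 340 − (91 + 71 + 95) gives (2,3) = 83.
Row 2 must total 340; the given cells sum to 285, so (2,1) = 55.
From row 3, 340 − (87 + 71 + 115) gives (3,1) = 67.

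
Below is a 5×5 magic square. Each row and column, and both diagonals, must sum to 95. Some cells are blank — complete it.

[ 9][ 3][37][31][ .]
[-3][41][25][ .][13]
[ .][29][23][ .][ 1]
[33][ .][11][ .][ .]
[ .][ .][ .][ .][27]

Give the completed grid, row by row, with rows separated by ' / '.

The remaining cell in row 1 is (1,5) = 95 − 80 = 15.
Row 2 needs 95; the known cells sum to 76, so (2,4) = 19.
Column 3 must total 95; the given cells sum to 96, so (5,3) = -1.
The remaining cell in column 5 is (4,5) = 95 − 56 = 39.
Main diagonal: 9 + 41 + 23 + 27 + ? = 95, so (4,4) = -5.
From row 4, 95 − (33 + 11 + (-5) + 39) gives (4,2) = 17.
Using column 2: 3 + 41 + 29 + 17 + ? → (5,2) = 95 − 90 = 5.
Using anti-diagonal: 15 + 19 + 23 + 17 + ? → (5,1) = 95 − 74 = 21.
From row 5, 95 − (21 + 5 + (-1) + 27) gives (5,4) = 43.
Column 1: 9 + (-3) + 33 + 21 + ? = 95, so (3,1) = 35.
Using column 4: 31 + 19 + (-5) + 43 + ? → (3,4) = 95 − 88 = 7.

9 3 37 31 15 / -3 41 25 19 13 / 35 29 23 7 1 / 33 17 11 -5 39 / 21 5 -1 43 27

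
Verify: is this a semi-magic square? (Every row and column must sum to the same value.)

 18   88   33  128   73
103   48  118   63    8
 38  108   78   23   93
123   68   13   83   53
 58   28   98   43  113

Row 1: 18 + 88 + 33 + 128 + 73 = 340.
Row 2: 103 + 48 + 118 + 63 + 8 = 340.
Row 3: 38 + 108 + 78 + 23 + 93 = 340.
Row 4: 123 + 68 + 13 + 83 + 53 = 340.
Row 5: 58 + 28 + 98 + 43 + 113 = 340.
Column 1: 18 + 103 + 38 + 123 + 58 = 340.
Column 2: 88 + 48 + 108 + 68 + 28 = 340.
Column 3: 33 + 118 + 78 + 13 + 98 = 340.
Column 4: 128 + 63 + 23 + 83 + 43 = 340.
Column 5: 73 + 8 + 93 + 53 + 113 = 340.
All lines sum to 340.

Yes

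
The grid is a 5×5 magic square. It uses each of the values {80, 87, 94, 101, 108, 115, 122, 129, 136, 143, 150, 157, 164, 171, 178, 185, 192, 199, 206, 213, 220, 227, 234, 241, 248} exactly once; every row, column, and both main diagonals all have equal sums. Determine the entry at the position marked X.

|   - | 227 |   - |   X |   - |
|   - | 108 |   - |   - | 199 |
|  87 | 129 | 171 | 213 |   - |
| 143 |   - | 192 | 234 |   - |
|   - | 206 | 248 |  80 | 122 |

136

The 25 entries sum to 4100, so each line sums to 4100/5 = 820.
From row 3, 820 − (87 + 129 + 171 + 213) gives (3,5) = 220.
Using row 5: 206 + 248 + 80 + 122 + ? → (5,1) = 820 − 656 = 164.
Column 2 must total 820; the given cells sum to 670, so (4,2) = 150.
The remaining cell in main diagonal is (1,1) = 820 − 635 = 185.
Row 4 needs 820; the known cells sum to 719, so (4,5) = 101.
Column 1 needs 820; the known cells sum to 579, so (2,1) = 241.
Using column 5: 199 + 220 + 101 + 122 + ? → (1,5) = 820 − 642 = 178.
Using anti-diagonal: 178 + 171 + 150 + 164 + ? → (2,4) = 820 − 663 = 157.
From row 2, 820 − (241 + 108 + 157 + 199) gives (2,3) = 115.
Column 3: 115 + 171 + 192 + 248 + ? = 820, so (1,3) = 94.
From column 4, 820 − (157 + 213 + 234 + 80) gives (1,4) = 136.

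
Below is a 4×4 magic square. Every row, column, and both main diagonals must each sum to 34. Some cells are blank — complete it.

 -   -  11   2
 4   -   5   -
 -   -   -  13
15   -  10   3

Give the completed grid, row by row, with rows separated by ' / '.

Row 4 needs 34; the known cells sum to 28, so (4,2) = 6.
From column 3, 34 − (11 + 5 + 10) gives (3,3) = 8.
The remaining cell in column 4 is (2,4) = 34 − 18 = 16.
Anti-diagonal needs 34; the known cells sum to 22, so (3,2) = 12.
From row 2, 34 − (4 + 5 + 16) gives (2,2) = 9.
Using row 3: 12 + 8 + 13 + ? → (3,1) = 34 − 33 = 1.
From column 1, 34 − (4 + 1 + 15) gives (1,1) = 14.
The remaining cell in column 2 is (1,2) = 34 − 27 = 7.

14 7 11 2 / 4 9 5 16 / 1 12 8 13 / 15 6 10 3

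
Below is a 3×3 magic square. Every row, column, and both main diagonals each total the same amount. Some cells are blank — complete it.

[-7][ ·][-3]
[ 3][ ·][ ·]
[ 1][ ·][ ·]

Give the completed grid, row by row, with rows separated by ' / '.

-7 7 -3 / 3 -1 -5 / 1 -9 5

Column 1 is already complete: -7 + 3 + 1 = -3, so that is the magic constant.
Row 1 must total -3; the given cells sum to -10, so (1,2) = 7.
Anti-diagonal: -3 + 1 + ? = -3, so (2,2) = -1.
Row 2 needs -3; the known cells sum to 2, so (2,3) = -5.
Column 2 must total -3; the given cells sum to 6, so (3,2) = -9.
Column 3: -3 + (-5) + ? = -3, so (3,3) = 5.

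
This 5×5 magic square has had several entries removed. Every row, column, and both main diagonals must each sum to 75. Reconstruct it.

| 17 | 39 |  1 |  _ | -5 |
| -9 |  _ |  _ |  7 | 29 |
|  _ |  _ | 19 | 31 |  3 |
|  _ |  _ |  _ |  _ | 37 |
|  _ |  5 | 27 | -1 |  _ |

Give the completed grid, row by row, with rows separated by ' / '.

17 39 1 23 -5 / -9 13 35 7 29 / 25 -3 19 31 3 / 9 21 -7 15 37 / 33 5 27 -1 11

Using row 1: 17 + 39 + 1 + (-5) + ? → (1,4) = 75 − 52 = 23.
Column 4: 23 + 7 + 31 + (-1) + ? = 75, so (4,4) = 15.
Using column 5: -5 + 29 + 3 + 37 + ? → (5,5) = 75 − 64 = 11.
From main diagonal, 75 − (17 + 19 + 15 + 11) gives (2,2) = 13.
Row 2: -9 + 13 + 7 + 29 + ? = 75, so (2,3) = 35.
Row 5 must total 75; the given cells sum to 42, so (5,1) = 33.
Column 3 needs 75; the known cells sum to 82, so (4,3) = -7.
Using anti-diagonal: -5 + 7 + 19 + 33 + ? → (4,2) = 75 − 54 = 21.
Row 4: 21 + (-7) + 15 + 37 + ? = 75, so (4,1) = 9.
Column 1: 17 + (-9) + 9 + 33 + ? = 75, so (3,1) = 25.
The remaining cell in column 2 is (3,2) = 75 − 78 = -3.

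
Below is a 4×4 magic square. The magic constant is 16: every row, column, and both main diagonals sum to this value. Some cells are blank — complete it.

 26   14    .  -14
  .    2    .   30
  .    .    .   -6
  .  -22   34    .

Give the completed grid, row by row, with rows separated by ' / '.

Using row 1: 26 + 14 + (-14) + ? → (1,3) = 16 − 26 = -10.
Column 2: 14 + 2 + (-22) + ? = 16, so (3,2) = 22.
From column 4, 16 − (-14 + 30 + (-6)) gives (4,4) = 6.
From main diagonal, 16 − (26 + 2 + 6) gives (3,3) = -18.
From row 3, 16 − (22 + (-18) + (-6)) gives (3,1) = 18.
The remaining cell in row 4 is (4,1) = 16 − 18 = -2.
The remaining cell in column 1 is (2,1) = 16 − 42 = -26.
Using column 3: -10 + (-18) + 34 + ? → (2,3) = 16 − 6 = 10.

26 14 -10 -14 / -26 2 10 30 / 18 22 -18 -6 / -2 -22 34 6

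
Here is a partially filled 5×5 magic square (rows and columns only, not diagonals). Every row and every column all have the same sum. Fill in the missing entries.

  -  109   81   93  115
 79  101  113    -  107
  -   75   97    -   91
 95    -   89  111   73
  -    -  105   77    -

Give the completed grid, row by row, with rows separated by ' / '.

Column 3 is already complete: 81 + 113 + 97 + 89 + 105 = 485, so that is the magic constant.
From row 1, 485 − (109 + 81 + 93 + 115) gives (1,1) = 87.
Using row 2: 79 + 101 + 113 + 107 + ? → (2,4) = 485 − 400 = 85.
Row 4: 95 + 89 + 111 + 73 + ? = 485, so (4,2) = 117.
Column 2 needs 485; the known cells sum to 402, so (5,2) = 83.
From column 4, 485 − (93 + 85 + 111 + 77) gives (3,4) = 119.
Using column 5: 115 + 107 + 91 + 73 + ? → (5,5) = 485 − 386 = 99.
The remaining cell in row 3 is (3,1) = 485 − 382 = 103.
Row 5 must total 485; the given cells sum to 364, so (5,1) = 121.

87 109 81 93 115 / 79 101 113 85 107 / 103 75 97 119 91 / 95 117 89 111 73 / 121 83 105 77 99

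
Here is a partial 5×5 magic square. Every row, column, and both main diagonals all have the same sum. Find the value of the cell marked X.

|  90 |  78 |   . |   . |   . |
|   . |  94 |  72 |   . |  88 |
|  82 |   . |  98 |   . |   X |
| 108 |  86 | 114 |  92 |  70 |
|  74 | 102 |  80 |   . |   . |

104

Row 4 is complete and sums to 470; that is the magic constant.
From column 1, 470 − (90 + 82 + 108 + 74) gives (2,1) = 116.
Using column 2: 78 + 94 + 86 + 102 + ? → (3,2) = 470 − 360 = 110.
Column 3 must total 470; the given cells sum to 364, so (1,3) = 106.
Using main diagonal: 90 + 94 + 98 + 92 + ? → (5,5) = 470 − 374 = 96.
Row 2: 116 + 94 + 72 + 88 + ? = 470, so (2,4) = 100.
The remaining cell in row 5 is (5,4) = 470 − 352 = 118.
Anti-diagonal must total 470; the given cells sum to 358, so (1,5) = 112.
Using row 1: 90 + 78 + 106 + 112 + ? → (1,4) = 470 − 386 = 84.
Column 4 must total 470; the given cells sum to 394, so (3,4) = 76.
The remaining cell in column 5 is (3,5) = 470 − 366 = 104.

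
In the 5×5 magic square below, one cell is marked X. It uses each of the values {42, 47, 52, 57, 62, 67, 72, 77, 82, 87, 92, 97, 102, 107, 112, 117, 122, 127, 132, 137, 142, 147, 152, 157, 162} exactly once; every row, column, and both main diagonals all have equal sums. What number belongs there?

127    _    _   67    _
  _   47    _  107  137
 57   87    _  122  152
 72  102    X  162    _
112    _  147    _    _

132

The 25 entries sum to 2550, so each line sums to 2550/5 = 510.
Row 3: 57 + 87 + 122 + 152 + ? = 510, so (3,3) = 92.
The remaining cell in column 1 is (2,1) = 510 − 368 = 142.
Column 4 must total 510; the given cells sum to 458, so (5,4) = 52.
Main diagonal: 127 + 47 + 92 + 162 + ? = 510, so (5,5) = 82.
Using anti-diagonal: 107 + 92 + 102 + 112 + ? → (1,5) = 510 − 413 = 97.
Row 2 needs 510; the known cells sum to 433, so (2,3) = 77.
Using row 5: 112 + 147 + 52 + 82 + ? → (5,2) = 510 − 393 = 117.
Using column 2: 47 + 87 + 102 + 117 + ? → (1,2) = 510 − 353 = 157.
Column 5: 97 + 137 + 152 + 82 + ? = 510, so (4,5) = 42.
The remaining cell in row 1 is (1,3) = 510 − 448 = 62.
Row 4: 72 + 102 + 162 + 42 + ? = 510, so (4,3) = 132.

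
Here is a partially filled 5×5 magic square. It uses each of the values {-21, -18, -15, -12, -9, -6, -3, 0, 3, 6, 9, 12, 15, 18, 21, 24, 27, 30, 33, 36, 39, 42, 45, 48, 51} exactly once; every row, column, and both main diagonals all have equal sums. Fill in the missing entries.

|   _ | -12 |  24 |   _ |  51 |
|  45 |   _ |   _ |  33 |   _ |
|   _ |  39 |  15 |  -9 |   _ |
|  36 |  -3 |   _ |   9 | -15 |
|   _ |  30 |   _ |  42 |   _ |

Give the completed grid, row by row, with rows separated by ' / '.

The 25 entries sum to 375, so each line sums to 375/5 = 75.
Row 4 must total 75; the given cells sum to 27, so (4,3) = 48.
Column 2: -12 + 39 + (-3) + 30 + ? = 75, so (2,2) = 21.
From column 4, 75 − (33 + (-9) + 9 + 42) gives (1,4) = 0.
Anti-diagonal: 51 + 33 + 15 + (-3) + ? = 75, so (5,1) = -21.
Using row 1: -12 + 24 + 0 + 51 + ? → (1,1) = 75 − 63 = 12.
Column 1 needs 75; the known cells sum to 72, so (3,1) = 3.
Using main diagonal: 12 + 21 + 15 + 9 + ? → (5,5) = 75 − 57 = 18.
From row 3, 75 − (3 + 39 + 15 + (-9)) gives (3,5) = 27.
Using row 5: -21 + 30 + 42 + 18 + ? → (5,3) = 75 − 69 = 6.
Column 3 must total 75; the given cells sum to 93, so (2,3) = -18.
Column 5 needs 75; the known cells sum to 81, so (2,5) = -6.

12 -12 24 0 51 / 45 21 -18 33 -6 / 3 39 15 -9 27 / 36 -3 48 9 -15 / -21 30 6 42 18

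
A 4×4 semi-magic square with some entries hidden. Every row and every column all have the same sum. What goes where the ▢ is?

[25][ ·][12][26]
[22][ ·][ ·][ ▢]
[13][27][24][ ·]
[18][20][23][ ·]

21

Column 1 is complete and sums to 78; that is the magic constant.
Row 1 must total 78; the given cells sum to 63, so (1,2) = 15.
Row 3 must total 78; the given cells sum to 64, so (3,4) = 14.
From row 4, 78 − (18 + 20 + 23) gives (4,4) = 17.
Column 2: 15 + 27 + 20 + ? = 78, so (2,2) = 16.
Column 3: 12 + 24 + 23 + ? = 78, so (2,3) = 19.
Using column 4: 26 + 14 + 17 + ? → (2,4) = 78 − 57 = 21.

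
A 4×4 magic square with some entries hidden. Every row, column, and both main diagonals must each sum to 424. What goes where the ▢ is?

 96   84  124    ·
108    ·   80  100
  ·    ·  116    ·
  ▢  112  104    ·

132

Row 1 must total 424; the given cells sum to 304, so (1,4) = 120.
From row 2, 424 − (108 + 80 + 100) gives (2,2) = 136.
Column 2 needs 424; the known cells sum to 332, so (3,2) = 92.
The remaining cell in main diagonal is (4,4) = 424 − 348 = 76.
From anti-diagonal, 424 − (120 + 80 + 92) gives (4,1) = 132.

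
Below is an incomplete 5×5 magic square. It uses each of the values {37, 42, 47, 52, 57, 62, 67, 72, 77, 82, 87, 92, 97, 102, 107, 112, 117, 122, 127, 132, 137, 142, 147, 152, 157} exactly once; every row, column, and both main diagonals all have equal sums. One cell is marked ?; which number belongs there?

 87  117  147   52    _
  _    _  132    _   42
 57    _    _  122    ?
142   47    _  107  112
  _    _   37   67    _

152

The 25 entries sum to 2425, so each line sums to 2425/5 = 485.
The remaining cell in row 1 is (1,5) = 485 − 403 = 82.
The remaining cell in row 4 is (4,3) = 485 − 408 = 77.
The remaining cell in column 3 is (3,3) = 485 − 393 = 92.
The remaining cell in column 4 is (2,4) = 485 − 348 = 137.
The remaining cell in anti-diagonal is (5,1) = 485 − 358 = 127.
Using column 1: 87 + 57 + 142 + 127 + ? → (2,1) = 485 − 413 = 72.
Row 2: 72 + 132 + 137 + 42 + ? = 485, so (2,2) = 102.
Main diagonal must total 485; the given cells sum to 388, so (5,5) = 97.
Row 5: 127 + 37 + 67 + 97 + ? = 485, so (5,2) = 157.
Using column 2: 117 + 102 + 47 + 157 + ? → (3,2) = 485 − 423 = 62.
Column 5 needs 485; the known cells sum to 333, so (3,5) = 152.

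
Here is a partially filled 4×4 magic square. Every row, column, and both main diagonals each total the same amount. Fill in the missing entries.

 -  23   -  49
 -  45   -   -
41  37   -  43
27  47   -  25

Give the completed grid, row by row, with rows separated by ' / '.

51 23 29 49 / 33 45 39 35 / 41 37 31 43 / 27 47 53 25

Column 2 is already complete: 23 + 45 + 37 + 47 = 152, so that is the magic constant.
From row 3, 152 − (41 + 37 + 43) gives (3,3) = 31.
Using row 4: 27 + 47 + 25 + ? → (4,3) = 152 − 99 = 53.
Using column 4: 49 + 43 + 25 + ? → (2,4) = 152 − 117 = 35.
Main diagonal must total 152; the given cells sum to 101, so (1,1) = 51.
Anti-diagonal needs 152; the known cells sum to 113, so (2,3) = 39.
From row 1, 152 − (51 + 23 + 49) gives (1,3) = 29.
Row 2: 45 + 39 + 35 + ? = 152, so (2,1) = 33.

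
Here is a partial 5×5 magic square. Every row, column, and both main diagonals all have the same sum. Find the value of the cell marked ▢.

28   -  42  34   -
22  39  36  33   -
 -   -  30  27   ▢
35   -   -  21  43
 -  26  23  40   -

Column 4 is complete and sums to 155; that is the magic constant.
The remaining cell in row 2 is (2,5) = 155 − 130 = 25.
Column 3 must total 155; the given cells sum to 131, so (4,3) = 24.
The remaining cell in main diagonal is (5,5) = 155 − 118 = 37.
The remaining cell in row 4 is (4,2) = 155 − 123 = 32.
The remaining cell in row 5 is (5,1) = 155 − 126 = 29.
Using column 1: 28 + 22 + 35 + 29 + ? → (3,1) = 155 − 114 = 41.
Anti-diagonal must total 155; the given cells sum to 124, so (1,5) = 31.
Row 1 must total 155; the given cells sum to 135, so (1,2) = 20.
Column 2 needs 155; the known cells sum to 117, so (3,2) = 38.
The remaining cell in column 5 is (3,5) = 155 − 136 = 19.

19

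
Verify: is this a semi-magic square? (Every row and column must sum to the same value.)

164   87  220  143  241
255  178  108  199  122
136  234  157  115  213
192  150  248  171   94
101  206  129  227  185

Row 1: 164 + 87 + 220 + 143 + 241 = 855.
Row 2: 255 + 178 + 108 + 199 + 122 = 862.
Row 3: 136 + 234 + 157 + 115 + 213 = 855.
Row 4: 192 + 150 + 248 + 171 + 94 = 855.
Row 5: 101 + 206 + 129 + 227 + 185 = 848.
Column 1: 164 + 255 + 136 + 192 + 101 = 848.
Column 2: 87 + 178 + 234 + 150 + 206 = 855.
Column 3: 220 + 108 + 157 + 248 + 129 = 862.
Column 4: 143 + 199 + 115 + 171 + 227 = 855.
Column 5: 241 + 122 + 213 + 94 + 185 = 855.

No — row 1 sums to 855 but row 5 sums to 848.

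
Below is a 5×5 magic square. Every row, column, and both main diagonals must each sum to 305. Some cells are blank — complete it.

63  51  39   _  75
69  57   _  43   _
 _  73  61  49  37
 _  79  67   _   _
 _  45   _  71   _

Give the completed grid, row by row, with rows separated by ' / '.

63 51 39 77 75 / 69 57 55 43 81 / 85 73 61 49 37 / 41 79 67 65 53 / 47 45 83 71 59

Using row 1: 63 + 51 + 39 + 75 + ? → (1,4) = 305 − 228 = 77.
Row 3 must total 305; the given cells sum to 220, so (3,1) = 85.
The remaining cell in column 4 is (4,4) = 305 − 240 = 65.
Using main diagonal: 63 + 57 + 61 + 65 + ? → (5,5) = 305 − 246 = 59.
Using anti-diagonal: 75 + 43 + 61 + 79 + ? → (5,1) = 305 − 258 = 47.
The remaining cell in row 5 is (5,3) = 305 − 222 = 83.
From column 1, 305 − (63 + 69 + 85 + 47) gives (4,1) = 41.
Column 3: 39 + 61 + 67 + 83 + ? = 305, so (2,3) = 55.
Row 2 needs 305; the known cells sum to 224, so (2,5) = 81.
Using row 4: 41 + 79 + 67 + 65 + ? → (4,5) = 305 − 252 = 53.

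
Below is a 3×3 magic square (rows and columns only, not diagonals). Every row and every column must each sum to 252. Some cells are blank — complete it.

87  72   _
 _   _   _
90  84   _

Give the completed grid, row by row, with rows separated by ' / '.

Using row 1: 87 + 72 + ? → (1,3) = 252 − 159 = 93.
Row 3 must total 252; the given cells sum to 174, so (3,3) = 78.
The remaining cell in column 1 is (2,1) = 252 − 177 = 75.
From column 2, 252 − (72 + 84) gives (2,2) = 96.
Using column 3: 93 + 78 + ? → (2,3) = 252 − 171 = 81.

87 72 93 / 75 96 81 / 90 84 78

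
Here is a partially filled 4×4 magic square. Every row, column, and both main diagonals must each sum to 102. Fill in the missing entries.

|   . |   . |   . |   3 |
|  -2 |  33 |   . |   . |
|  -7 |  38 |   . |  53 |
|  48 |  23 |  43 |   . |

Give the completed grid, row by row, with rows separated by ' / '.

Row 3 must total 102; the given cells sum to 84, so (3,3) = 18.
From row 4, 102 − (48 + 23 + 43) gives (4,4) = -12.
The remaining cell in column 1 is (1,1) = 102 − 39 = 63.
Column 2: 33 + 38 + 23 + ? = 102, so (1,2) = 8.
From column 4, 102 − (3 + 53 + (-12)) gives (2,4) = 58.
The remaining cell in anti-diagonal is (2,3) = 102 − 89 = 13.
Row 1: 63 + 8 + 3 + ? = 102, so (1,3) = 28.

63 8 28 3 / -2 33 13 58 / -7 38 18 53 / 48 23 43 -12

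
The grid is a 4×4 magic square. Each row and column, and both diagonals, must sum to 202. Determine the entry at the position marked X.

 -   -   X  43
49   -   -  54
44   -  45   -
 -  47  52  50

Row 4 must total 202; the given cells sum to 149, so (4,1) = 53.
Column 1: 49 + 44 + 53 + ? = 202, so (1,1) = 56.
Column 4 must total 202; the given cells sum to 147, so (3,4) = 55.
Main diagonal needs 202; the known cells sum to 151, so (2,2) = 51.
From row 2, 202 − (49 + 51 + 54) gives (2,3) = 48.
The remaining cell in row 3 is (3,2) = 202 − 144 = 58.
The remaining cell in column 2 is (1,2) = 202 − 156 = 46.
From column 3, 202 − (48 + 45 + 52) gives (1,3) = 57.

57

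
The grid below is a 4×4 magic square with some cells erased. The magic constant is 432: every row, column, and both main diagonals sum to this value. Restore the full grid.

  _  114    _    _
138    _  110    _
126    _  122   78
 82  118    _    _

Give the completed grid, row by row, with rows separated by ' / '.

86 114 98 134 / 138 94 110 90 / 126 106 122 78 / 82 118 102 130

From row 3, 432 − (126 + 122 + 78) gives (3,2) = 106.
Column 1 needs 432; the known cells sum to 346, so (1,1) = 86.
Column 2 must total 432; the given cells sum to 338, so (2,2) = 94.
Main diagonal needs 432; the known cells sum to 302, so (4,4) = 130.
Anti-diagonal needs 432; the known cells sum to 298, so (1,4) = 134.
Row 1 needs 432; the known cells sum to 334, so (1,3) = 98.
Using row 2: 138 + 94 + 110 + ? → (2,4) = 432 − 342 = 90.
Row 4 needs 432; the known cells sum to 330, so (4,3) = 102.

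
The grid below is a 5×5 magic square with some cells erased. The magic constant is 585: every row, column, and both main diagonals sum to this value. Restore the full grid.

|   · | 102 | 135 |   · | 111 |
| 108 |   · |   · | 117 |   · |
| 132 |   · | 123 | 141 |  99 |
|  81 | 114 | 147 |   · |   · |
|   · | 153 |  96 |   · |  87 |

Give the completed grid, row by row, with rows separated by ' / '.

144 102 135 93 111 / 108 126 84 117 150 / 132 90 123 141 99 / 81 114 147 105 138 / 120 153 96 129 87

Using row 3: 132 + 123 + 141 + 99 + ? → (3,2) = 585 − 495 = 90.
Column 2 needs 585; the known cells sum to 459, so (2,2) = 126.
Using column 3: 135 + 123 + 147 + 96 + ? → (2,3) = 585 − 501 = 84.
Using anti-diagonal: 111 + 117 + 123 + 114 + ? → (5,1) = 585 − 465 = 120.
From row 2, 585 − (108 + 126 + 84 + 117) gives (2,5) = 150.
From row 5, 585 − (120 + 153 + 96 + 87) gives (5,4) = 129.
Column 1 needs 585; the known cells sum to 441, so (1,1) = 144.
Column 5 must total 585; the given cells sum to 447, so (4,5) = 138.
Main diagonal must total 585; the given cells sum to 480, so (4,4) = 105.
Row 1 must total 585; the given cells sum to 492, so (1,4) = 93.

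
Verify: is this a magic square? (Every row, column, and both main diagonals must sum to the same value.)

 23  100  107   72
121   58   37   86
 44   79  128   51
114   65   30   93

Yes

Row 1: 23 + 100 + 107 + 72 = 302.
Row 2: 121 + 58 + 37 + 86 = 302.
Row 3: 44 + 79 + 128 + 51 = 302.
Row 4: 114 + 65 + 30 + 93 = 302.
Column 1: 23 + 121 + 44 + 114 = 302.
Column 2: 100 + 58 + 79 + 65 = 302.
Column 3: 107 + 37 + 128 + 30 = 302.
Column 4: 72 + 86 + 51 + 93 = 302.
Main diagonal: 23 + 58 + 128 + 93 = 302.
Anti-diagonal: 72 + 37 + 79 + 114 = 302.
All lines sum to 302.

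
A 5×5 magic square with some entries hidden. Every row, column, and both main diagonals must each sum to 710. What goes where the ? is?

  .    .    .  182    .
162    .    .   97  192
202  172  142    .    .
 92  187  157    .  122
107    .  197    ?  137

167

From row 4, 710 − (92 + 187 + 157 + 122) gives (4,4) = 152.
Column 1: 162 + 202 + 92 + 107 + ? = 710, so (1,1) = 147.
The remaining cell in main diagonal is (2,2) = 710 − 578 = 132.
Anti-diagonal: 97 + 142 + 187 + 107 + ? = 710, so (1,5) = 177.
Row 2 must total 710; the given cells sum to 583, so (2,3) = 127.
The remaining cell in column 3 is (1,3) = 710 − 623 = 87.
From column 5, 710 − (177 + 192 + 122 + 137) gives (3,5) = 82.
Row 1: 147 + 87 + 182 + 177 + ? = 710, so (1,2) = 117.
Row 3 must total 710; the given cells sum to 598, so (3,4) = 112.
Using column 2: 117 + 132 + 172 + 187 + ? → (5,2) = 710 − 608 = 102.
From column 4, 710 − (182 + 97 + 112 + 152) gives (5,4) = 167.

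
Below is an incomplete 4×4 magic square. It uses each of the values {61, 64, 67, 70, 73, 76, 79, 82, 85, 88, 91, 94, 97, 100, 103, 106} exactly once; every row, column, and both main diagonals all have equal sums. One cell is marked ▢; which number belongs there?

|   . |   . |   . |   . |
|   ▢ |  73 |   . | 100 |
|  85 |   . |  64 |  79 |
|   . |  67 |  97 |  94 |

The 16 entries sum to 1336, so each line sums to 1336/4 = 334.
Row 3 needs 334; the known cells sum to 228, so (3,2) = 106.
Using row 4: 67 + 97 + 94 + ? → (4,1) = 334 − 258 = 76.
Column 2 needs 334; the known cells sum to 246, so (1,2) = 88.
Column 4 needs 334; the known cells sum to 273, so (1,4) = 61.
From main diagonal, 334 − (73 + 64 + 94) gives (1,1) = 103.
The remaining cell in anti-diagonal is (2,3) = 334 − 243 = 91.
From row 1, 334 − (103 + 88 + 61) gives (1,3) = 82.
From row 2, 334 − (73 + 91 + 100) gives (2,1) = 70.

70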